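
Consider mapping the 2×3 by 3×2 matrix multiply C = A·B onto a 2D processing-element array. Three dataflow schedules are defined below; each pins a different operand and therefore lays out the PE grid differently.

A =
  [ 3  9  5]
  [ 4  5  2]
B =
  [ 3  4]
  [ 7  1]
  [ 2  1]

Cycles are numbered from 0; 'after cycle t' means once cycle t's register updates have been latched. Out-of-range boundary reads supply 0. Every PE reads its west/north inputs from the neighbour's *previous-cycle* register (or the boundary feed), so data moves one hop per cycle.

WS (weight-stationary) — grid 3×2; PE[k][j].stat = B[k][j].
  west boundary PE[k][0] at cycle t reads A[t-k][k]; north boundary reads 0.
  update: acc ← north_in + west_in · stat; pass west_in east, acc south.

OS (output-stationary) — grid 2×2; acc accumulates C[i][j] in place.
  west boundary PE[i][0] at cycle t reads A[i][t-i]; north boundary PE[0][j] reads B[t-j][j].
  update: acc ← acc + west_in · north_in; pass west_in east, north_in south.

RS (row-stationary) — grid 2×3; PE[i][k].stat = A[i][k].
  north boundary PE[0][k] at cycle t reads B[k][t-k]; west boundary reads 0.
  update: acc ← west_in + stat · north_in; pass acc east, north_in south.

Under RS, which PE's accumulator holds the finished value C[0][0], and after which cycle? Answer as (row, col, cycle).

RS — PE[0][2] is where C[0][0] collects:
  step 0 · PE0,2: acc=0; fwd→0 fwd↓0
  step 1 · PE0,2: acc=0; fwd→0 fwd↓0
  step 2 · PE0,2: acc=82; fwd→82 fwd↓2

(row, col, cycle) = (0, 2, 2)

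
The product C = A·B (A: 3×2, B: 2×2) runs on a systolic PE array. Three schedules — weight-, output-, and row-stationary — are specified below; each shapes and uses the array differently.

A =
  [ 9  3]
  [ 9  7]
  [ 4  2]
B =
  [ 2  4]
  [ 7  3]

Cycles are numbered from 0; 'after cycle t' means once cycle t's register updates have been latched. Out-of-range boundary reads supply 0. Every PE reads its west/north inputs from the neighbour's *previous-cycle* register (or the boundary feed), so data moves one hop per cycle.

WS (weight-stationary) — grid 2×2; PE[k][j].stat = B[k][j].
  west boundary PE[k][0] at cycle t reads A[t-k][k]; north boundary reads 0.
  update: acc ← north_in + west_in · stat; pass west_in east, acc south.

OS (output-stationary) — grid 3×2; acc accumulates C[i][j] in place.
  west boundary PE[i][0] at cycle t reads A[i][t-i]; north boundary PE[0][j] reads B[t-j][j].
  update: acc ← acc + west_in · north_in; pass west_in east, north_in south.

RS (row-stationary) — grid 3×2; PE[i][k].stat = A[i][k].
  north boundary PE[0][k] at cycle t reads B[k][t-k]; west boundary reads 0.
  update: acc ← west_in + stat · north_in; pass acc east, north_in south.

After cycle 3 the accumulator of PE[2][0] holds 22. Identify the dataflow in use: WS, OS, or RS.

dataflow = OS

— WS: 2×2 array has no PE[2][0].
OS (3×2 grid), PE[2][0]:
  [0] (2,0) acc=0 (h:0 v:0)
  [1] (2,0) acc=0 (h:0 v:0)
  [2] (2,0) acc=8 (h:4 v:2)
  [3] (2,0) acc=22 (h:2 v:7)
RS (3×2 grid), PE[2][0]:
  [0] (2,0) acc=0 (h:0 v:0)
  [1] (2,0) acc=0 (h:0 v:0)
  [2] (2,0) acc=8 (h:8 v:2)
  [3] (2,0) acc=16 (h:16 v:4)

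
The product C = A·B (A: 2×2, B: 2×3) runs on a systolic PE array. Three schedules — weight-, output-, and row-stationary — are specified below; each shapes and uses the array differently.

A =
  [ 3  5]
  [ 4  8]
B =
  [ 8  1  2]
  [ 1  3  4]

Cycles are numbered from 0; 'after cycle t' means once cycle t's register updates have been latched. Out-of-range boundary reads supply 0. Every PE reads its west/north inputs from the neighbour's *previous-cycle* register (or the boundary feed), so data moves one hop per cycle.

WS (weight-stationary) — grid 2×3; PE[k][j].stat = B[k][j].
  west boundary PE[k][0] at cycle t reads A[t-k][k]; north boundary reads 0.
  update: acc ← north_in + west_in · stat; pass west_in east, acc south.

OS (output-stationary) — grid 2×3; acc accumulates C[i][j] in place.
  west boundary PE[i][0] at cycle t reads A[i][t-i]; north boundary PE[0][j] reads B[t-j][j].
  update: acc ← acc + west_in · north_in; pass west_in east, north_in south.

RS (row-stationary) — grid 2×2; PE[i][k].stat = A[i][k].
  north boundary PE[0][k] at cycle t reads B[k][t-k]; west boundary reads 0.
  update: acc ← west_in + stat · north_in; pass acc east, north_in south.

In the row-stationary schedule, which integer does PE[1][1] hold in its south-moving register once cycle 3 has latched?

register = 3

RS 2×2: PE[1][1] cycle-by-cycle (with neighbour feeds):
  0: (0,1).acc=0  regs=<0,0>
  0: (1,0).acc=0  regs=<0,0>
  0: (1,1).acc=0  regs=<0,0>
  1: (0,1).acc=29  regs=<29,1>
  1: (1,0).acc=32  regs=<32,8>
  1: (1,1).acc=0  regs=<0,0>
  2: (0,1).acc=18  regs=<18,3>
  2: (1,0).acc=4  regs=<4,1>
  2: (1,1).acc=40  regs=<40,1>
  3: (0,1).acc=26  regs=<26,4>
  3: (1,0).acc=8  regs=<8,2>
  3: (1,1).acc=28  regs=<28,3>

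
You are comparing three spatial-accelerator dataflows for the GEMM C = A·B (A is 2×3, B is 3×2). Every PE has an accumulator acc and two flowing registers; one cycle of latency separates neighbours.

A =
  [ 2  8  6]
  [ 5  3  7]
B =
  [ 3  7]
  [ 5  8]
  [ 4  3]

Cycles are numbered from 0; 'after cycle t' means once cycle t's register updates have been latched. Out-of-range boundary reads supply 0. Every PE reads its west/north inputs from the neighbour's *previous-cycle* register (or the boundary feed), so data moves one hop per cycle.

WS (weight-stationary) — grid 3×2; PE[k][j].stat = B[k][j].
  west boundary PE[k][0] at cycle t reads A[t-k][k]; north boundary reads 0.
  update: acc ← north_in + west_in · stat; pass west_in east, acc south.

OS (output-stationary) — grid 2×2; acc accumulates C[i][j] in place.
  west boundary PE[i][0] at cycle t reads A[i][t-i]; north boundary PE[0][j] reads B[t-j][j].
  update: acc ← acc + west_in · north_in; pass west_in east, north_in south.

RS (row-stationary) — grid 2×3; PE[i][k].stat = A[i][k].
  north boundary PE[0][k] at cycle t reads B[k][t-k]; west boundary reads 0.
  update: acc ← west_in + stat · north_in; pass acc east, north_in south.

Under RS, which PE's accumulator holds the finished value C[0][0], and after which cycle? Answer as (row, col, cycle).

RS — PE[0][2] is where C[0][0] collects:
  step 0 · PE0,2: acc=0; fwd→0 fwd↓0
  step 1 · PE0,2: acc=0; fwd→0 fwd↓0
  step 2 · PE0,2: acc=70; fwd→70 fwd↓4

(row, col, cycle) = (0, 2, 2)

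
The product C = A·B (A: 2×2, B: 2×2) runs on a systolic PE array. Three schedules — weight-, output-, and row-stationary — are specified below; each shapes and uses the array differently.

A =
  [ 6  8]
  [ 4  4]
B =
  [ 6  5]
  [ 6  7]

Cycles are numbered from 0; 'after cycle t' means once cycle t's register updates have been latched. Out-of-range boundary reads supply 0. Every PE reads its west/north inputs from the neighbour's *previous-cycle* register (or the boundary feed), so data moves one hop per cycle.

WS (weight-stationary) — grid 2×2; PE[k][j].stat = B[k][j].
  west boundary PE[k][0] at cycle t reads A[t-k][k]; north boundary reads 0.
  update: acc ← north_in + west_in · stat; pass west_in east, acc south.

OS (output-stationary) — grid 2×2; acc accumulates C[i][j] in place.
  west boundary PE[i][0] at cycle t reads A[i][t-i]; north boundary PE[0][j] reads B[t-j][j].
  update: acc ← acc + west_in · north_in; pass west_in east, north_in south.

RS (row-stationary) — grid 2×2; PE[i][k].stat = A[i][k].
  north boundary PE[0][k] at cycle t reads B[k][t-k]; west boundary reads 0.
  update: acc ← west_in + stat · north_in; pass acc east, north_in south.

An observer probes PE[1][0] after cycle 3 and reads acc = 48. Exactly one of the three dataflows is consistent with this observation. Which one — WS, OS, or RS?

— WS: 2×2; PE[1][0] trace:
  @0  [1,0]  acc 0  |  →0  ↓0
  @1  [1,0]  acc 84  |  →8  ↓84
  @2  [1,0]  acc 48  |  →4  ↓48
  @3  [1,0]  acc 0  |  →0  ↓0
— OS: 2×2; PE[1][0] trace:
  @0  [1,0]  acc 0  |  →0  ↓0
  @1  [1,0]  acc 24  |  →4  ↓6
  @2  [1,0]  acc 48  |  →4  ↓6
  @3  [1,0]  acc 48  |  →0  ↓0
— RS: 2×2; PE[1][0] trace:
  @0  [1,0]  acc 0  |  →0  ↓0
  @1  [1,0]  acc 24  |  →24  ↓6
  @2  [1,0]  acc 20  |  →20  ↓5
  @3  [1,0]  acc 0  |  →0  ↓0

dataflow = OS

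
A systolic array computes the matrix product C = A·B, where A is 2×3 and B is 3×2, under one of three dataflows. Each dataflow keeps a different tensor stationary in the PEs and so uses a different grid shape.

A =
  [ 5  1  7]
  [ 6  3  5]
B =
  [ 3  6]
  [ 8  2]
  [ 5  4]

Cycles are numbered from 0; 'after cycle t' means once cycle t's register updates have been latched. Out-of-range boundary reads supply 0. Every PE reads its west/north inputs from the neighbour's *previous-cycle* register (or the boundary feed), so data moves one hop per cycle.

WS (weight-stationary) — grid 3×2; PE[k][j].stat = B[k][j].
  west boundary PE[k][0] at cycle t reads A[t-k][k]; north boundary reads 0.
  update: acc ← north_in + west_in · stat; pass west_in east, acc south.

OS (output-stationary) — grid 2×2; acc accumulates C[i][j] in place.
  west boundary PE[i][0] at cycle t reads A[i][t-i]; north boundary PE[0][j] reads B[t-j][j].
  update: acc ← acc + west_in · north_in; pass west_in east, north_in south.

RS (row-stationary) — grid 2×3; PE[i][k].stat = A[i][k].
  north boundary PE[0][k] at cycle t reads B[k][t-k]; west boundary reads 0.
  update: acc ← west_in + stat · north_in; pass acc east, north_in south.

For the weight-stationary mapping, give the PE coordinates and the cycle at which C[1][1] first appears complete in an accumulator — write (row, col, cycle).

WS: C[1][1] accumulates in PE[2][1]:
  cycle 0: PE[2][1] → acc 0, east 0, south 0
  cycle 1: PE[2][1] → acc 0, east 0, south 0
  cycle 2: PE[2][1] → acc 0, east 0, south 0
  cycle 3: PE[2][1] → acc 60, east 7, south 60
  cycle 4: PE[2][1] → acc 62, east 5, south 62

(row, col, cycle) = (2, 1, 4)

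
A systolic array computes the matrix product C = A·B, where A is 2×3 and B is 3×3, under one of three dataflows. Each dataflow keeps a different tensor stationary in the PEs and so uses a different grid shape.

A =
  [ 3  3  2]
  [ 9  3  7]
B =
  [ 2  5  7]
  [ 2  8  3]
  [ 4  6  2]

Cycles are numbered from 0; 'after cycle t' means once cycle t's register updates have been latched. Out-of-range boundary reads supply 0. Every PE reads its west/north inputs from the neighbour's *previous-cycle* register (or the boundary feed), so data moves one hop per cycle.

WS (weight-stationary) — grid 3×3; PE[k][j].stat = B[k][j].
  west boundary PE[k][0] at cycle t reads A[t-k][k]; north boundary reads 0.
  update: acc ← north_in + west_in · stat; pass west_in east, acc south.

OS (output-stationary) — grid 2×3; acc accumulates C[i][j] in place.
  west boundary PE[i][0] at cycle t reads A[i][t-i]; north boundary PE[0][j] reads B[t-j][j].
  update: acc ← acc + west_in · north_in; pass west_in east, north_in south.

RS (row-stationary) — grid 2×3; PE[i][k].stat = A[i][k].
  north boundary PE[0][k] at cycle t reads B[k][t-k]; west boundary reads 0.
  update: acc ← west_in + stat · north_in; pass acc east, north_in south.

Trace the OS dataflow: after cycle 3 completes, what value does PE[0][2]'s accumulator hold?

PE[0][2].acc = 30

OS (2×3). Following PE[0][2] plus its west/north inputs:
  @0  [0,1]  acc 0  |  →0  ↓0
  @0  [0,2]  acc 0  |  →0  ↓0
  @1  [0,1]  acc 15  |  →3  ↓5
  @1  [0,2]  acc 0  |  →0  ↓0
  @2  [0,1]  acc 39  |  →3  ↓8
  @2  [0,2]  acc 21  |  →3  ↓7
  @3  [0,1]  acc 51  |  →2  ↓6
  @3  [0,2]  acc 30  |  →3  ↓3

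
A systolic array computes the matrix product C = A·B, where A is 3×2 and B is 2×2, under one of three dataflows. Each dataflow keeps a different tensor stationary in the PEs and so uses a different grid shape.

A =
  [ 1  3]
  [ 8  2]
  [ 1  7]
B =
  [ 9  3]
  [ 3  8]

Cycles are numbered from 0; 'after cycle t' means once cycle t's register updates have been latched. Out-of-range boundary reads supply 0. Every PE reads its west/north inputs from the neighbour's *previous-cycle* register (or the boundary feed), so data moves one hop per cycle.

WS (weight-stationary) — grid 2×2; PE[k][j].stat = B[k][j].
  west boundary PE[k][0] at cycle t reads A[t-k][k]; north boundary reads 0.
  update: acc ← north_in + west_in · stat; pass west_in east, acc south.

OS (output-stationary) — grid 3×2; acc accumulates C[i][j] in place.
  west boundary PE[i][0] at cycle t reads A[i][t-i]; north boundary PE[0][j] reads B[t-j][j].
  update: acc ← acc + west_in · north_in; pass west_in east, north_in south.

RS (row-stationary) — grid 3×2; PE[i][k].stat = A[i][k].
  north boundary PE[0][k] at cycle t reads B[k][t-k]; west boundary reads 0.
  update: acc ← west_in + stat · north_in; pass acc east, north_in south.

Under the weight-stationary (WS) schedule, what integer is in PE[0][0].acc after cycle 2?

PE[0][0].acc = 9

Tracing WS — 2×2 array, target PE[0][0]:
  after 0 — PE[0][0] acc=9, pass-E 1, pass-S 9
  after 1 — PE[0][0] acc=72, pass-E 8, pass-S 72
  after 2 — PE[0][0] acc=9, pass-E 1, pass-S 9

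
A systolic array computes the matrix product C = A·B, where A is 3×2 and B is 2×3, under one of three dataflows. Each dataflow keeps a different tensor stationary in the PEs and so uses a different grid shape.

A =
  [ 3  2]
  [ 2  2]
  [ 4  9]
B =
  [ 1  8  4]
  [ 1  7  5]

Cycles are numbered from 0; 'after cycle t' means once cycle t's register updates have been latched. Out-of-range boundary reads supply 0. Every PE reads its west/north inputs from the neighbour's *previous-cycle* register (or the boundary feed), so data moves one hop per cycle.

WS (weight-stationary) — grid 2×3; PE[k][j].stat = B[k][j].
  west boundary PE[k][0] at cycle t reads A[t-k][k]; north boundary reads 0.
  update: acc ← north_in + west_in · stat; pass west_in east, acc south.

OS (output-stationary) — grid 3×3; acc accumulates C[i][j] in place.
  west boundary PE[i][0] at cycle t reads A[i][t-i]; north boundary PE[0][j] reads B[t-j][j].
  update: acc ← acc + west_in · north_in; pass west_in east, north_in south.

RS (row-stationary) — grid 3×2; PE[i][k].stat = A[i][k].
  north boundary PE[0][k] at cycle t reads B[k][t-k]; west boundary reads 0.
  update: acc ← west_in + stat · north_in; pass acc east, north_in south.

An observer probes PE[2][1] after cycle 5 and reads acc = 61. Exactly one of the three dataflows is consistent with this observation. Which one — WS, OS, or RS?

WS: PE[2][1] is outside its 2×3 grid.
— OS: 3×3; PE[2][1] trace:
  after 0 — PE[2][1] acc=0, pass-E 0, pass-S 0
  after 1 — PE[2][1] acc=0, pass-E 0, pass-S 0
  after 2 — PE[2][1] acc=0, pass-E 0, pass-S 0
  after 3 — PE[2][1] acc=32, pass-E 4, pass-S 8
  after 4 — PE[2][1] acc=95, pass-E 9, pass-S 7
  after 5 — PE[2][1] acc=95, pass-E 0, pass-S 0
— RS: 3×2; PE[2][1] trace:
  after 0 — PE[2][1] acc=0, pass-E 0, pass-S 0
  after 1 — PE[2][1] acc=0, pass-E 0, pass-S 0
  after 2 — PE[2][1] acc=0, pass-E 0, pass-S 0
  after 3 — PE[2][1] acc=13, pass-E 13, pass-S 1
  after 4 — PE[2][1] acc=95, pass-E 95, pass-S 7
  after 5 — PE[2][1] acc=61, pass-E 61, pass-S 5

dataflow = RS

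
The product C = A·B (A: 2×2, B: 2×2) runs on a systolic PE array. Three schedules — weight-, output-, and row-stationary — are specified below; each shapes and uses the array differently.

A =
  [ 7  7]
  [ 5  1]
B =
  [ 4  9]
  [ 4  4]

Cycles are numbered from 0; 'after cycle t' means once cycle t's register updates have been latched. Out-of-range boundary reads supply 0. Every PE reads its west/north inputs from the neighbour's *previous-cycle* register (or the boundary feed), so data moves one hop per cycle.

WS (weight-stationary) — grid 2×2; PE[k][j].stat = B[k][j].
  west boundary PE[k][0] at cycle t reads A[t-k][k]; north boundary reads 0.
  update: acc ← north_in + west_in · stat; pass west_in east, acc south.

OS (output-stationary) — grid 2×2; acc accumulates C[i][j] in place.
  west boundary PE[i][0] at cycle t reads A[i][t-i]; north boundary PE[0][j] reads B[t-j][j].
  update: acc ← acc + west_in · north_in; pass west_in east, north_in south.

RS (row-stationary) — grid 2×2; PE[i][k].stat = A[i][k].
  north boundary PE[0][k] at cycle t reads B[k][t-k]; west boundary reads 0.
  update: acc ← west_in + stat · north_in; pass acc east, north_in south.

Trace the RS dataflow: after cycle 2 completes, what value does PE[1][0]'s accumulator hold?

PE[1][0].acc = 45

RS 2×2: PE[1][0] cycle-by-cycle (with neighbour feeds):
  @0  [0,0]  acc 28  |  →28  ↓4
  @0  [1,0]  acc 0  |  →0  ↓0
  @1  [0,0]  acc 63  |  →63  ↓9
  @1  [1,0]  acc 20  |  →20  ↓4
  @2  [0,0]  acc 0  |  →0  ↓0
  @2  [1,0]  acc 45  |  →45  ↓9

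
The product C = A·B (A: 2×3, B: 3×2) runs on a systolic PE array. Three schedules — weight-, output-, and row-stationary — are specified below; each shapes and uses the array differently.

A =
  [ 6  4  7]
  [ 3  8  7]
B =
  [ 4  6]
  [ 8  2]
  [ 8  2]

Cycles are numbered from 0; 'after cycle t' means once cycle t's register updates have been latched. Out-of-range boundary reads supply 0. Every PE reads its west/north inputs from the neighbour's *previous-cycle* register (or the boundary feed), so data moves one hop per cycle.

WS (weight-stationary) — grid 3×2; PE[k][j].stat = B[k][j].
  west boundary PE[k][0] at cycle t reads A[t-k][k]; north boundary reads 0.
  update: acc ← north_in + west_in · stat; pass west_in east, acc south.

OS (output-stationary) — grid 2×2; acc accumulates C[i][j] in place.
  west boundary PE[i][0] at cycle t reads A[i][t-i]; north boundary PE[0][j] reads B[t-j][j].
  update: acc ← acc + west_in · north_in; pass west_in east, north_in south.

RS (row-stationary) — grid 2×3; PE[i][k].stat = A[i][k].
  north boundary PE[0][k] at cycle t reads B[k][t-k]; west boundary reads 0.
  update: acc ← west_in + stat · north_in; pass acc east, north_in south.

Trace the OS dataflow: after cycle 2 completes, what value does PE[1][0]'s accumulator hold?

OS (2×2). Following PE[1][0] plus its west/north inputs:
  cycle 0: PE[0][0] → acc 24, east 6, south 4
  cycle 0: PE[1][0] → acc 0, east 0, south 0
  cycle 1: PE[0][0] → acc 56, east 4, south 8
  cycle 1: PE[1][0] → acc 12, east 3, south 4
  cycle 2: PE[0][0] → acc 112, east 7, south 8
  cycle 2: PE[1][0] → acc 76, east 8, south 8

PE[1][0].acc = 76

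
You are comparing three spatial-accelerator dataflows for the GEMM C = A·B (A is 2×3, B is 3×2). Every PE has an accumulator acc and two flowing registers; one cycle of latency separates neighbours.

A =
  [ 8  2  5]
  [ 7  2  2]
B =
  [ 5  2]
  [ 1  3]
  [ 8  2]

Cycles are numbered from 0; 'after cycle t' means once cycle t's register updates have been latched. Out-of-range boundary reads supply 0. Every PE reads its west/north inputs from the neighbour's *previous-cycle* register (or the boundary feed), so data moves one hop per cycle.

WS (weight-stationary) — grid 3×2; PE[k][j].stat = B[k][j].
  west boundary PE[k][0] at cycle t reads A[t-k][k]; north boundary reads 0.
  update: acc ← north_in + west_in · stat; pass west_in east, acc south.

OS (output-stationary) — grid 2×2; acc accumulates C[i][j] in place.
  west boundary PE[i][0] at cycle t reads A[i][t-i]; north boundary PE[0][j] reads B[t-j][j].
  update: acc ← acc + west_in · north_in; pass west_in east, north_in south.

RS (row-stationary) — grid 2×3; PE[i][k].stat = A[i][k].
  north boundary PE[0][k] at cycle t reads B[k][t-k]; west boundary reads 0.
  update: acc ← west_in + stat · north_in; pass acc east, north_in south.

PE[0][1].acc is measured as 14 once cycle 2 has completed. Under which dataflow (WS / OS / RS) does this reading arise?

Under WS (3×2), PE[0][1]:
  0: (0,1).acc=0  regs=<0,0>
  1: (0,1).acc=16  regs=<8,16>
  2: (0,1).acc=14  regs=<7,14>
Under OS (2×2), PE[0][1]:
  0: (0,1).acc=0  regs=<0,0>
  1: (0,1).acc=16  regs=<8,2>
  2: (0,1).acc=22  regs=<2,3>
Under RS (2×3), PE[0][1]:
  0: (0,1).acc=0  regs=<0,0>
  1: (0,1).acc=42  regs=<42,1>
  2: (0,1).acc=22  regs=<22,3>

dataflow = WS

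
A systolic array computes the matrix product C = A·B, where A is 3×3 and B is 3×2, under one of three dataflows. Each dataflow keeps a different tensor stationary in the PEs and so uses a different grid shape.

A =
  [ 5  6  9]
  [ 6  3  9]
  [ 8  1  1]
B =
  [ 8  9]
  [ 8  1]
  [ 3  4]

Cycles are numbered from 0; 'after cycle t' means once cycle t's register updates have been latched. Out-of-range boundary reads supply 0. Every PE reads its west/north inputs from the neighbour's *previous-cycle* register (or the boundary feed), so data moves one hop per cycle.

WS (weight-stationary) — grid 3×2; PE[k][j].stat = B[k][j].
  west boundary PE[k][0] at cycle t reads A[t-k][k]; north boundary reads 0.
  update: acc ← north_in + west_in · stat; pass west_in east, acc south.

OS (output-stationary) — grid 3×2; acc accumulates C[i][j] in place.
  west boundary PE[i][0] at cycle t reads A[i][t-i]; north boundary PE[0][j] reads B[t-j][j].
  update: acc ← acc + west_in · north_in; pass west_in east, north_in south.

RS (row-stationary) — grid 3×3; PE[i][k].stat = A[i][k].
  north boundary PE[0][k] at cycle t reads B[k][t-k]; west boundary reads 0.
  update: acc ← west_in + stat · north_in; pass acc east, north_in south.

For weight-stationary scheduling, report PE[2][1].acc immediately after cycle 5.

WS 3×2: PE[2][1] cycle-by-cycle (with neighbour feeds):
  step 0 · PE1,1: acc=0; fwd→0 fwd↓0
  step 0 · PE2,0: acc=0; fwd→0 fwd↓0
  step 0 · PE2,1: acc=0; fwd→0 fwd↓0
  step 1 · PE1,1: acc=0; fwd→0 fwd↓0
  step 1 · PE2,0: acc=0; fwd→0 fwd↓0
  step 1 · PE2,1: acc=0; fwd→0 fwd↓0
  step 2 · PE1,1: acc=51; fwd→6 fwd↓51
  step 2 · PE2,0: acc=115; fwd→9 fwd↓115
  step 2 · PE2,1: acc=0; fwd→0 fwd↓0
  step 3 · PE1,1: acc=57; fwd→3 fwd↓57
  step 3 · PE2,0: acc=99; fwd→9 fwd↓99
  step 3 · PE2,1: acc=87; fwd→9 fwd↓87
  step 4 · PE1,1: acc=73; fwd→1 fwd↓73
  step 4 · PE2,0: acc=75; fwd→1 fwd↓75
  step 4 · PE2,1: acc=93; fwd→9 fwd↓93
  step 5 · PE1,1: acc=0; fwd→0 fwd↓0
  step 5 · PE2,0: acc=0; fwd→0 fwd↓0
  step 5 · PE2,1: acc=77; fwd→1 fwd↓77

PE[2][1].acc = 77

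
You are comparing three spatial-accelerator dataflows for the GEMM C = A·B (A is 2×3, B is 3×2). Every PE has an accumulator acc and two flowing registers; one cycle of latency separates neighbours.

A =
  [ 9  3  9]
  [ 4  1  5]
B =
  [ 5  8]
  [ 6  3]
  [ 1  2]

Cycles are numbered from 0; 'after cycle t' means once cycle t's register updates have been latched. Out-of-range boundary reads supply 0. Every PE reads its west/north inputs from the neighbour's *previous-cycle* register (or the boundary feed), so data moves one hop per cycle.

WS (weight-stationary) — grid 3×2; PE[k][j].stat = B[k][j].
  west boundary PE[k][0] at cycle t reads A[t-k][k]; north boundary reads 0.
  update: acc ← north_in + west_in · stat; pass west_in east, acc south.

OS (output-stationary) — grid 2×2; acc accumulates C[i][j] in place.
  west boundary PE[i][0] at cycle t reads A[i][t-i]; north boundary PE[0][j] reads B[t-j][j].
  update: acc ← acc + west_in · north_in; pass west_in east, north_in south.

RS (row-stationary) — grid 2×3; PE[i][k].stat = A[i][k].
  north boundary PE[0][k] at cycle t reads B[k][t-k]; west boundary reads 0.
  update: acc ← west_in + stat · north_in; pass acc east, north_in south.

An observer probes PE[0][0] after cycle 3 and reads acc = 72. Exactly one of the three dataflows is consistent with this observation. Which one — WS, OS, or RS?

dataflow = OS

WS (3×2 grid), PE[0][0]:
  t=0 PE[0][0]: acc=45 h=9 v=45
  t=1 PE[0][0]: acc=20 h=4 v=20
  t=2 PE[0][0]: acc=0 h=0 v=0
  t=3 PE[0][0]: acc=0 h=0 v=0
OS (2×2 grid), PE[0][0]:
  t=0 PE[0][0]: acc=45 h=9 v=5
  t=1 PE[0][0]: acc=63 h=3 v=6
  t=2 PE[0][0]: acc=72 h=9 v=1
  t=3 PE[0][0]: acc=72 h=0 v=0
RS (2×3 grid), PE[0][0]:
  t=0 PE[0][0]: acc=45 h=45 v=5
  t=1 PE[0][0]: acc=72 h=72 v=8
  t=2 PE[0][0]: acc=0 h=0 v=0
  t=3 PE[0][0]: acc=0 h=0 v=0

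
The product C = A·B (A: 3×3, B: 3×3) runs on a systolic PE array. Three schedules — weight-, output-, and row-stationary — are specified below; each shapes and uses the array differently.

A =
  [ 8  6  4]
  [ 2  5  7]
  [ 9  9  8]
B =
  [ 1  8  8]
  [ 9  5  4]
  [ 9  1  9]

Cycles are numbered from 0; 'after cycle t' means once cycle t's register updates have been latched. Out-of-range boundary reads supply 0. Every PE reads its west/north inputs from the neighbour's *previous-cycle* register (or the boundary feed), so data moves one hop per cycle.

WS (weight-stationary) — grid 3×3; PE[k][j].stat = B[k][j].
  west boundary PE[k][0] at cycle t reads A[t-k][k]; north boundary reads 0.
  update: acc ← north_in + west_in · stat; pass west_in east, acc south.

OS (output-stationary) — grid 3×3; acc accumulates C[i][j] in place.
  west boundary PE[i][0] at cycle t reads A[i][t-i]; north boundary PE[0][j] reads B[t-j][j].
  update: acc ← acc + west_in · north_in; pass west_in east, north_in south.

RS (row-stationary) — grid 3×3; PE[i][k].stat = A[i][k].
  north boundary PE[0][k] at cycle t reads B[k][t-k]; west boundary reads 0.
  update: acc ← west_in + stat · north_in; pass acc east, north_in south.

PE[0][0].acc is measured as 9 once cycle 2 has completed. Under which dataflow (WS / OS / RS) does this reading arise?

Under WS (3×3), PE[0][0]:
  @0  [0,0]  acc 8  |  →8  ↓8
  @1  [0,0]  acc 2  |  →2  ↓2
  @2  [0,0]  acc 9  |  →9  ↓9
Under OS (3×3), PE[0][0]:
  @0  [0,0]  acc 8  |  →8  ↓1
  @1  [0,0]  acc 62  |  →6  ↓9
  @2  [0,0]  acc 98  |  →4  ↓9
Under RS (3×3), PE[0][0]:
  @0  [0,0]  acc 8  |  →8  ↓1
  @1  [0,0]  acc 64  |  →64  ↓8
  @2  [0,0]  acc 64  |  →64  ↓8

dataflow = WS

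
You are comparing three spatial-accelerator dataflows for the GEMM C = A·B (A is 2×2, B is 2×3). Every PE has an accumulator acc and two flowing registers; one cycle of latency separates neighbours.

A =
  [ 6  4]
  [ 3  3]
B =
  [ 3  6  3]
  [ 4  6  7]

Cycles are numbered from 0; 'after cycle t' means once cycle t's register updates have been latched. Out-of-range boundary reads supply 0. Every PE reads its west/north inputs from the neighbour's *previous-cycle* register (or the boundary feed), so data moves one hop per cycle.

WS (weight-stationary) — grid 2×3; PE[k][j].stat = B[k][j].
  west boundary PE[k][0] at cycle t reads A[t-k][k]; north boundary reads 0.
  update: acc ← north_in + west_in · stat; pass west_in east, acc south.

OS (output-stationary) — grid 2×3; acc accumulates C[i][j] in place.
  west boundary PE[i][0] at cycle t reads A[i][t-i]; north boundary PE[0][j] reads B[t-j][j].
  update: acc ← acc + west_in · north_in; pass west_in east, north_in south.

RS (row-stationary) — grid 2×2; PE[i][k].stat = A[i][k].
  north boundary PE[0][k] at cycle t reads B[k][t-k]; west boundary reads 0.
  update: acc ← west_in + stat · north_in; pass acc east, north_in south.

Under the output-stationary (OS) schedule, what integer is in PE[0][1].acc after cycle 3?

OS 2×3: PE[0][1] cycle-by-cycle (with neighbour feeds):
  cycle 0: PE[0][0] → acc 18, east 6, south 3
  cycle 0: PE[0][1] → acc 0, east 0, south 0
  cycle 1: PE[0][0] → acc 34, east 4, south 4
  cycle 1: PE[0][1] → acc 36, east 6, south 6
  cycle 2: PE[0][0] → acc 34, east 0, south 0
  cycle 2: PE[0][1] → acc 60, east 4, south 6
  cycle 3: PE[0][0] → acc 34, east 0, south 0
  cycle 3: PE[0][1] → acc 60, east 0, south 0

PE[0][1].acc = 60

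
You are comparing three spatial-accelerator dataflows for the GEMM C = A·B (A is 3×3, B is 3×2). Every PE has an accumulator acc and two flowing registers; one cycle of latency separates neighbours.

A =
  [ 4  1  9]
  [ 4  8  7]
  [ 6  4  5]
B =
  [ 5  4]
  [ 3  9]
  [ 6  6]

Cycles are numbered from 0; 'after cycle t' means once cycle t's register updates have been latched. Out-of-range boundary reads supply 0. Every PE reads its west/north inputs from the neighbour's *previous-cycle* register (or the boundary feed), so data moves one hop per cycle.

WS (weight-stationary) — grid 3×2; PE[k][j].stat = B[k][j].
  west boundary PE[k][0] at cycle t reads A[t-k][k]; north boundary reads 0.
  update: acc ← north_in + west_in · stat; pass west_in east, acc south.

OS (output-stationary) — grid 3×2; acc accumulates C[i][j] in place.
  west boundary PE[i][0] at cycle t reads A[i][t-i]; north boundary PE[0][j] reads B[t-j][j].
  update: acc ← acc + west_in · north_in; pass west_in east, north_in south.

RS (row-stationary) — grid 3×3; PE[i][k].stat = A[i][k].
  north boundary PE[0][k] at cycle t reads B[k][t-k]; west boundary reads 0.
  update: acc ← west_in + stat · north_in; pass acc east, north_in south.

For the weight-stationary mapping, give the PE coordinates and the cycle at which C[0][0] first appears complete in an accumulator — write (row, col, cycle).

Under WS, C[0][0] lands at PE[2][0]:
  0: (2,0).acc=0  regs=<0,0>
  1: (2,0).acc=0  regs=<0,0>
  2: (2,0).acc=77  regs=<9,77>

(row, col, cycle) = (2, 0, 2)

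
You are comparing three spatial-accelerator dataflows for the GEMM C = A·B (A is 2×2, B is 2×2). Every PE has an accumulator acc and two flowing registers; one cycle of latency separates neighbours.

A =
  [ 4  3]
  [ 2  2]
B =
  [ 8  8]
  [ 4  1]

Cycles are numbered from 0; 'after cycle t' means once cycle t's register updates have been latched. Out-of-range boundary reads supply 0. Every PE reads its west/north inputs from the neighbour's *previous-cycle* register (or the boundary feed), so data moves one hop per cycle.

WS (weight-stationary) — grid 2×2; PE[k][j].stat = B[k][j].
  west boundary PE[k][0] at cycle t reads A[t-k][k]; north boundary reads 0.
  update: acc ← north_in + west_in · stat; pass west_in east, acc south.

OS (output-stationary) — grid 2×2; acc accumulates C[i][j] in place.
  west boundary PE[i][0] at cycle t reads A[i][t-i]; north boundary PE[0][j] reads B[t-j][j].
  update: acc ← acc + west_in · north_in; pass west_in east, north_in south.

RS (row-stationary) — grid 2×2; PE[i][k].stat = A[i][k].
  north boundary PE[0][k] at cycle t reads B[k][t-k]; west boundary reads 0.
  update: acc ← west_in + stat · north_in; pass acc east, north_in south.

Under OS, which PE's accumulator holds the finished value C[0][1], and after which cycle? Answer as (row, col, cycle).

(row, col, cycle) = (0, 1, 2)

Under OS, C[0][1] lands at PE[0][1]:
  cycle 0: PE[0][1] → acc 0, east 0, south 0
  cycle 1: PE[0][1] → acc 32, east 4, south 8
  cycle 2: PE[0][1] → acc 35, east 3, south 1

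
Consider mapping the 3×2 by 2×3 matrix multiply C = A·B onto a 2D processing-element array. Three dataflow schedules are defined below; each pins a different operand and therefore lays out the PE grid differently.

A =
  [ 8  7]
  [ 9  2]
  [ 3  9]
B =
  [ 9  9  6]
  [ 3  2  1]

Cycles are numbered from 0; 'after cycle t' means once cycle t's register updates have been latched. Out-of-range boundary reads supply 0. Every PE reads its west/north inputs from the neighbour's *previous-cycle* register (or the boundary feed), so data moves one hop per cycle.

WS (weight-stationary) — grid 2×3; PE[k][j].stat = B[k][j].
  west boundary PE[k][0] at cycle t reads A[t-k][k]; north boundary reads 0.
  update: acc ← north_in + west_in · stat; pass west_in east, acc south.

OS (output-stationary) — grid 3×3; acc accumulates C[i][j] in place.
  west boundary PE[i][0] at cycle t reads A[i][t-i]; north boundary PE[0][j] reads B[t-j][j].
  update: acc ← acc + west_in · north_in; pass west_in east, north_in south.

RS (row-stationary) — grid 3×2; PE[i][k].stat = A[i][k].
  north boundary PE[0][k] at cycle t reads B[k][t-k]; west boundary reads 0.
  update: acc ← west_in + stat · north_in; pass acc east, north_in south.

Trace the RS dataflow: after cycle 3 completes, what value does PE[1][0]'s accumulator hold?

PE[1][0].acc = 54

RS (3×2). Following PE[1][0] plus its west/north inputs:
  0: (0,0).acc=72  regs=<72,9>
  0: (1,0).acc=0  regs=<0,0>
  1: (0,0).acc=72  regs=<72,9>
  1: (1,0).acc=81  regs=<81,9>
  2: (0,0).acc=48  regs=<48,6>
  2: (1,0).acc=81  regs=<81,9>
  3: (0,0).acc=0  regs=<0,0>
  3: (1,0).acc=54  regs=<54,6>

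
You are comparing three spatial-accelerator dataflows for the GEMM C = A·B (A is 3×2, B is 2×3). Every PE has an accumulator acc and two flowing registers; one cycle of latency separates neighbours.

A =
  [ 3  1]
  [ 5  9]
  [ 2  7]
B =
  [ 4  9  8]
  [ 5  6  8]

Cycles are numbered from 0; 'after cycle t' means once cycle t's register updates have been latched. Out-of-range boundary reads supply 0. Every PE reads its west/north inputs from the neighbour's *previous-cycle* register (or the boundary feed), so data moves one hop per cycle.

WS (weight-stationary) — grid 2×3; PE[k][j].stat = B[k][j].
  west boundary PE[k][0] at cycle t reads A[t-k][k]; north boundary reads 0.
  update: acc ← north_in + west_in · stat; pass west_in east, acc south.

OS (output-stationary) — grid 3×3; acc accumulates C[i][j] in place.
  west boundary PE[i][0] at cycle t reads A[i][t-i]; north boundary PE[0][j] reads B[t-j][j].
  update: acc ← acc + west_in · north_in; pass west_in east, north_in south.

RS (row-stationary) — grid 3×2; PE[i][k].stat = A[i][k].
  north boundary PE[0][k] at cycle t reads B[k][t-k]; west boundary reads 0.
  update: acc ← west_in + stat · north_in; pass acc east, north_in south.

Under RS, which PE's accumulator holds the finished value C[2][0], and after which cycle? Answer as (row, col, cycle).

RS — PE[2][1] is where C[2][0] collects:
  t=0 PE[2][1]: acc=0 h=0 v=0
  t=1 PE[2][1]: acc=0 h=0 v=0
  t=2 PE[2][1]: acc=0 h=0 v=0
  t=3 PE[2][1]: acc=43 h=43 v=5

(row, col, cycle) = (2, 1, 3)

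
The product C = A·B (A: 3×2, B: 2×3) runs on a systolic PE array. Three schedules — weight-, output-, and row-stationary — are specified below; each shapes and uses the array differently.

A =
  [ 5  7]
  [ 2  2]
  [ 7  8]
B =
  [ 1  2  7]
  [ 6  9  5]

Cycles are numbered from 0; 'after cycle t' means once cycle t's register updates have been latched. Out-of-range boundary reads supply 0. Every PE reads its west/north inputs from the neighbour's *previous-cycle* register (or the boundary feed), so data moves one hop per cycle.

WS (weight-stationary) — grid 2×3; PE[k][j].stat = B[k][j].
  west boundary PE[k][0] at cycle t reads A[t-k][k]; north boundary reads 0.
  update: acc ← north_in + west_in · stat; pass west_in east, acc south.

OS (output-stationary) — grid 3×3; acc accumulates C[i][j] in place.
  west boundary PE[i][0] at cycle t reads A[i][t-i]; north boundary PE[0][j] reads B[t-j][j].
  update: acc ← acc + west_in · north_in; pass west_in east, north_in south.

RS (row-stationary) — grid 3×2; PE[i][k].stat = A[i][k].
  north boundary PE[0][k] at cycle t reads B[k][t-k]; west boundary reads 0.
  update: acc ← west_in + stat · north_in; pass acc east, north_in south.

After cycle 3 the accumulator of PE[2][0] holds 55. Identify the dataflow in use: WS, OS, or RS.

dataflow = OS

WS (2×3): PE[2][0] does not exist.
Under OS (3×3), PE[2][0]:
  after 0 — PE[2][0] acc=0, pass-E 0, pass-S 0
  after 1 — PE[2][0] acc=0, pass-E 0, pass-S 0
  after 2 — PE[2][0] acc=7, pass-E 7, pass-S 1
  after 3 — PE[2][0] acc=55, pass-E 8, pass-S 6
Under RS (3×2), PE[2][0]:
  after 0 — PE[2][0] acc=0, pass-E 0, pass-S 0
  after 1 — PE[2][0] acc=0, pass-E 0, pass-S 0
  after 2 — PE[2][0] acc=7, pass-E 7, pass-S 1
  after 3 — PE[2][0] acc=14, pass-E 14, pass-S 2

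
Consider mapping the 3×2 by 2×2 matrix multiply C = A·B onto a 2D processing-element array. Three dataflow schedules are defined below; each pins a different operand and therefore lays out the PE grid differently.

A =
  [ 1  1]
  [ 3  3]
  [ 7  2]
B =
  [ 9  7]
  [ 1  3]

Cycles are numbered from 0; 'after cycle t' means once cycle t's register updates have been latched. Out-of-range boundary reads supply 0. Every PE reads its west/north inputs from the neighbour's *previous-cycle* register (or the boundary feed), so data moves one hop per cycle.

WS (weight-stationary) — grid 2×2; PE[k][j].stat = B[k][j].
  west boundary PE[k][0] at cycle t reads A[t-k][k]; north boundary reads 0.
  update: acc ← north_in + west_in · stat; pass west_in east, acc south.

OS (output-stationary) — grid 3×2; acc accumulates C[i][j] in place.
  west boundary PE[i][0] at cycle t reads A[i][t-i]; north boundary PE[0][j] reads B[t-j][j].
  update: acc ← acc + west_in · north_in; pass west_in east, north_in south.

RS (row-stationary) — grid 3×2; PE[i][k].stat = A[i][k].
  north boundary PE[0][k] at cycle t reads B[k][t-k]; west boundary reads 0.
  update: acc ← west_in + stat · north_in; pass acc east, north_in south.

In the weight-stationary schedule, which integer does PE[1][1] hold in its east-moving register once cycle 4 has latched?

WS on a 2×2 grid — tracing PE[1][1] and its feeders:
  0: (0,1).acc=0  regs=<0,0>
  0: (1,0).acc=0  regs=<0,0>
  0: (1,1).acc=0  regs=<0,0>
  1: (0,1).acc=7  regs=<1,7>
  1: (1,0).acc=10  regs=<1,10>
  1: (1,1).acc=0  regs=<0,0>
  2: (0,1).acc=21  regs=<3,21>
  2: (1,0).acc=30  regs=<3,30>
  2: (1,1).acc=10  regs=<1,10>
  3: (0,1).acc=49  regs=<7,49>
  3: (1,0).acc=65  regs=<2,65>
  3: (1,1).acc=30  regs=<3,30>
  4: (0,1).acc=0  regs=<0,0>
  4: (1,0).acc=0  regs=<0,0>
  4: (1,1).acc=55  regs=<2,55>

register = 2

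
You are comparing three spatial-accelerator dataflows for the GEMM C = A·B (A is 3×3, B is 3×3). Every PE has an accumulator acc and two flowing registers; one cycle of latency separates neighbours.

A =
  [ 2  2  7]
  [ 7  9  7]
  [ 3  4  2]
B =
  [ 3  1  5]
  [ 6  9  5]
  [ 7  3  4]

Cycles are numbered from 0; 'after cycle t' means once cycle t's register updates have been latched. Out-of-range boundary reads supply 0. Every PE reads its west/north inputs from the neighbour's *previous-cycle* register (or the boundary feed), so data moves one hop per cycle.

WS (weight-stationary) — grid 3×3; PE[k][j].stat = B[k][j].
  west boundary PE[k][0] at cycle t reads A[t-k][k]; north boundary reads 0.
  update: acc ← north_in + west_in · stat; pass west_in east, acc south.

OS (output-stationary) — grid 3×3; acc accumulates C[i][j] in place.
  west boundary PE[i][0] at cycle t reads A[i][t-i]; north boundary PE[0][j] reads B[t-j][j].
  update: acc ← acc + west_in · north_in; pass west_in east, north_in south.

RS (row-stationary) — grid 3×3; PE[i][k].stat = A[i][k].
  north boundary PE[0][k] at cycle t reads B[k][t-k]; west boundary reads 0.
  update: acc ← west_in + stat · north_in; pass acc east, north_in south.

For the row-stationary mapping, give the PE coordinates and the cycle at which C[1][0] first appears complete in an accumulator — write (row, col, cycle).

Under RS, C[1][0] lands at PE[1][2]:
  [0] (1,2) acc=0 (h:0 v:0)
  [1] (1,2) acc=0 (h:0 v:0)
  [2] (1,2) acc=0 (h:0 v:0)
  [3] (1,2) acc=124 (h:124 v:7)

(row, col, cycle) = (1, 2, 3)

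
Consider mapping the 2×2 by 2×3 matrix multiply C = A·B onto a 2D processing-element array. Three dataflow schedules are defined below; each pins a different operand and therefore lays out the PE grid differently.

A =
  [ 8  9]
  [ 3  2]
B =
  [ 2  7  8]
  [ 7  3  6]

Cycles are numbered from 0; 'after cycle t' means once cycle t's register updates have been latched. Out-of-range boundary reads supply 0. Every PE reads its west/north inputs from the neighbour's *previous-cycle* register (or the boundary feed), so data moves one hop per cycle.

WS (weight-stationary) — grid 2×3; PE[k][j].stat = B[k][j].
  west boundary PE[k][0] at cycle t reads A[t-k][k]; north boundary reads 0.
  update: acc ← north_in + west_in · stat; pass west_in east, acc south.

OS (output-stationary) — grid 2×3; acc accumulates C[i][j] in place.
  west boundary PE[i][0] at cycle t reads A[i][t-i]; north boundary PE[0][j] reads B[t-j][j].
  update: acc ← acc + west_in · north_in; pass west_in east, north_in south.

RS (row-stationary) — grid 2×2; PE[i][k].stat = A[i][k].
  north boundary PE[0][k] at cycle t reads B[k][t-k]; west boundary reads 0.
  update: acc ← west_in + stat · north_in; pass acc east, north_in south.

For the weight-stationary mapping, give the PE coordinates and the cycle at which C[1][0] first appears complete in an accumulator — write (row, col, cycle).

WS — PE[1][0] is where C[1][0] collects:
  @0  [1,0]  acc 0  |  →0  ↓0
  @1  [1,0]  acc 79  |  →9  ↓79
  @2  [1,0]  acc 20  |  →2  ↓20

(row, col, cycle) = (1, 0, 2)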